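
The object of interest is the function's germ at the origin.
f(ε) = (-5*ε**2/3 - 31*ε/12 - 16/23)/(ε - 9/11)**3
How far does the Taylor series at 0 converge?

Denominator factor (ε - 9/11)^3: pole of order 3 at 9/11, modulus 9/11.
The radius of convergence is the smallest modulus among the singular points: 9/11.

The radius of convergence is 9/11.


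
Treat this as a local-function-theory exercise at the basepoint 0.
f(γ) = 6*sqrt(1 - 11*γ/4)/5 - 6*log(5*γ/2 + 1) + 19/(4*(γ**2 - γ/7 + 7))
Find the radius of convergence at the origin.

Denominator factor (γ**2 - γ/7 + 7): discriminant -1371/49, complex-conjugate roots (1/14) + ((1/14)*sqrt(1371))*i and (1/14) - ((1/14)*sqrt(1371))*i; poles of order 1, moduli sqrt(7) and sqrt(7).
Branch term (-6)*log(1 - γ/(-2/5)): its argument vanishes at γ = -2/5, a logarithmic branch point, modulus 2/5.
Branch term (6/5)*sqrt(1 - γ/(4/11)): its argument vanishes at γ = 4/11, a square-root branch point, modulus 4/11.
The radius of convergence is the smallest modulus among the singular points: 4/11.

The radius of convergence is 4/11.


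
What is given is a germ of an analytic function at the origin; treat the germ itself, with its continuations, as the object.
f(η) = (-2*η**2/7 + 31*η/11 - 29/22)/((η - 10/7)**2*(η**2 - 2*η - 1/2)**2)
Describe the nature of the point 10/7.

The point is a pole of order 2.

The denominator factor η - 10/7 vanishes at 10/7 and appears to the power 2; the numerator there equals 16033/7546, nonzero, and no other factor vanishes.
Hence a pole whose order is the multiplicity, 2.


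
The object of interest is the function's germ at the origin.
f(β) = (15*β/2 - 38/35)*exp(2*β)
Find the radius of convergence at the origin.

The factor exp(2*β) is entire and contributes no finite singular point.
The polynomial part has no poles.
No finite singular points: the Taylor series at 0 converges everywhere.

The radius of convergence is infinite.


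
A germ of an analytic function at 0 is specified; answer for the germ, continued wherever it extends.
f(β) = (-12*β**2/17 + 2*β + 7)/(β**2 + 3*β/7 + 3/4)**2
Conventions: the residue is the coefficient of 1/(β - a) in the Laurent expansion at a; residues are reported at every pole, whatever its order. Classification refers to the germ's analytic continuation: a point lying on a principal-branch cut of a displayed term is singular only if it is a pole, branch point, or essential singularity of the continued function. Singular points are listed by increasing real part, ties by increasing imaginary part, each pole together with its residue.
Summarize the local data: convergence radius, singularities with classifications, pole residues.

Radius of convergence at 0: (1/2)*sqrt(3).
At (-3/14) - ((1/14)*sqrt(138))*i: a pole of order 2; residue ((35231/161874)*sqrt(138))*i.
At (-3/14) + ((1/14)*sqrt(138))*i: a pole of order 2; residue -((35231/161874)*sqrt(138))*i.

Denominator factor (β**2 + 3*β/7 + 3/4)^2: discriminant -138/49, complex-conjugate roots (-3/14) + ((1/14)*sqrt(138))*i and (-3/14) - ((1/14)*sqrt(138))*i; poles of order 2, moduli (1/2)*sqrt(3) and (1/2)*sqrt(3).
The radius of convergence is the smallest modulus among the singular points: (1/2)*sqrt(3).
The factor β**2 + 3*β/7 + 3/4 splits as (β - a)(β - a') with a = (-3/14) - ((1/14)*sqrt(138))*i, a' = (-3/14) + ((1/14)*sqrt(138))*i. At the order-2 pole a set g(β) = (β - a)^2*f(β) = [-12*β**2/17 + 2*β + 7] / (β - a')^2.
Order-2 pole: residue = g'(a); g'((-3/14) - ((1/14)*sqrt(138))*i) = ((35231/161874)*sqrt(138))*i, so the residue is ((35231/161874)*sqrt(138))*i.
The factor β**2 + 3*β/7 + 3/4 splits as (β - a)(β - a') with a = (-3/14) + ((1/14)*sqrt(138))*i, a' = (-3/14) - ((1/14)*sqrt(138))*i. At the order-2 pole a set g(β) = (β - a)^2*f(β) = [-12*β**2/17 + 2*β + 7] / (β - a')^2.
Order-2 pole: residue = g'(a); g'((-3/14) + ((1/14)*sqrt(138))*i) = -((35231/161874)*sqrt(138))*i, so the residue is -((35231/161874)*sqrt(138))*i.
List the singular points by increasing real part (a conjugate pair: the negative imaginary part first).


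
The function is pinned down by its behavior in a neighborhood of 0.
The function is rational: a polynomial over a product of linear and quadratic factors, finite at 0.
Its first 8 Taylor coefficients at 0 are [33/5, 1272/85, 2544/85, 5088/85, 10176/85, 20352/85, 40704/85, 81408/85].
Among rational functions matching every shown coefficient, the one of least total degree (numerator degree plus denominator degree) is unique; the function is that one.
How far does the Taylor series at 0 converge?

No rational of total degree below 2 reproduces all 8 coefficients; solving the [1/1] Pade equations on them gives f(u) = (-15*u/17 - 33/10)/(u - 1/2), whose expansion matches every shown term.
Denominator factor (u - 1/2): pole of order 1 at 1/2, modulus 1/2.
The radius of convergence is the smallest modulus among the singular points: 1/2.

The radius of convergence is 1/2.


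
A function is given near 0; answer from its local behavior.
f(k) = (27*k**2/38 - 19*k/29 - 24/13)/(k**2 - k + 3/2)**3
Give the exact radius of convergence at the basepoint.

The radius of convergence is (1/2)*sqrt(6).

Denominator factor (k**2 - k + 3/2)^3: discriminant -5, complex-conjugate roots (1/2) + ((1/2)*sqrt(5))*i and (1/2) - ((1/2)*sqrt(5))*i; poles of order 3, moduli (1/2)*sqrt(6) and (1/2)*sqrt(6).
The radius of convergence is the smallest modulus among the singular points: (1/2)*sqrt(6).


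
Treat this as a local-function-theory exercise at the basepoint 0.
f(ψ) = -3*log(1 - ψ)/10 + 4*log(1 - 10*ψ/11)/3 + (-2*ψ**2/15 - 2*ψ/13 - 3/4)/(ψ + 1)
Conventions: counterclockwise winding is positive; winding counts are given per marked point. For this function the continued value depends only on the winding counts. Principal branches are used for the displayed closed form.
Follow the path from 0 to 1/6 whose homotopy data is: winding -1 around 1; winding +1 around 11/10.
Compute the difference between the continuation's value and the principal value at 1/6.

Continued minus principal equals (49/15)*pi*i.

The rational part is single-valued and drops out of the difference; each branch term changes only by its own monodromy.
(-3/10)*log(1 - ψ/(1)): each positive loop around 1 adds 2*pi*i to the log, so winding -1 contributes (-3/10)*(-1)*2*pi*i = (3/5)*pi*i.
(4/3)*log(1 - ψ/(11/10)): each positive loop around 11/10 adds 2*pi*i to the log, so winding +1 contributes (4/3)*(1)*2*pi*i = (8/3)*pi*i.
Summing the contributions at ψ = 1/6 gives (49/15)*pi*i.


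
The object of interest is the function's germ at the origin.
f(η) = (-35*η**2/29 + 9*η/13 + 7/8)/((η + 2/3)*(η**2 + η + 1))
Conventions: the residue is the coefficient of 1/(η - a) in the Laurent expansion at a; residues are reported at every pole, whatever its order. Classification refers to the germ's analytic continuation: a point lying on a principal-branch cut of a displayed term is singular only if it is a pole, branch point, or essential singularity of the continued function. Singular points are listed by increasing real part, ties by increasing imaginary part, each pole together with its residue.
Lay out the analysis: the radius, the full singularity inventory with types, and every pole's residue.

Denominator factor (η**2 + η + 1): discriminant -3, complex-conjugate roots (-1/2) + ((1/2)*sqrt(3))*i and (-1/2) - ((1/2)*sqrt(3))*i; poles of order 1, moduli 1 and 1.
Denominator factor (η + 2/3): pole of order 1 at -2/3, modulus 2/3.
The radius of convergence is the smallest modulus among the singular points: 2/3.
At the order-1 pole -2/3 set g(η) = (η - (-2/3))*f(η) = (-35*η**2/29 + 9*η/13 + 7/8)/(η**2 + η + 1).
Simple pole: residue = g(a) at a = -2/3, which is -3337/21112.
The factor η**2 + η + 1 splits as (η - a)(η - a') with a = (-1/2) - ((1/2)*sqrt(3))*i, a' = (-1/2) + ((1/2)*sqrt(3))*i. At the order-1 pole a set g(η) = (η - a)*f(η) = [(-35*η**2/29 + 9*η/13 + 7/8)/(η + 2/3)] / (η - a').
Simple pole: residue = g(a) at a = (-1/2) - ((1/2)*sqrt(3))*i, which is (-22143/42224) + ((29191/42224)*sqrt(3))*i.
The factor η**2 + η + 1 splits as (η - a)(η - a') with a = (-1/2) + ((1/2)*sqrt(3))*i, a' = (-1/2) - ((1/2)*sqrt(3))*i. At the order-1 pole a set g(η) = (η - a)*f(η) = [(-35*η**2/29 + 9*η/13 + 7/8)/(η + 2/3)] / (η - a').
Simple pole: residue = g(a) at a = (-1/2) + ((1/2)*sqrt(3))*i, which is (-22143/42224) - ((29191/42224)*sqrt(3))*i.
List the singular points by increasing real part (a conjugate pair: the negative imaginary part first).

Radius of convergence at 0: 2/3.
At -2/3: a pole of order 1; residue -3337/21112.
At (-1/2) - ((1/2)*sqrt(3))*i: a pole of order 1; residue (-22143/42224) + ((29191/42224)*sqrt(3))*i.
At (-1/2) + ((1/2)*sqrt(3))*i: a pole of order 1; residue (-22143/42224) - ((29191/42224)*sqrt(3))*i.


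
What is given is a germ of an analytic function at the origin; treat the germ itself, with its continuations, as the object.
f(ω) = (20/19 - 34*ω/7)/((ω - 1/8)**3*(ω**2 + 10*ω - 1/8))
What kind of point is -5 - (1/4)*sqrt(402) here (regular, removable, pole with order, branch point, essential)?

The denominator factor ω**2 + 10*ω - 1/8 vanishes at -5 - (1/4)*sqrt(402) and appears to the power 1; the numerator there equals 3370/133 + (17/14)*sqrt(402), nonzero, and no other factor vanishes.
Hence a pole whose order is the multiplicity, 1.

The point is a pole of order 1.


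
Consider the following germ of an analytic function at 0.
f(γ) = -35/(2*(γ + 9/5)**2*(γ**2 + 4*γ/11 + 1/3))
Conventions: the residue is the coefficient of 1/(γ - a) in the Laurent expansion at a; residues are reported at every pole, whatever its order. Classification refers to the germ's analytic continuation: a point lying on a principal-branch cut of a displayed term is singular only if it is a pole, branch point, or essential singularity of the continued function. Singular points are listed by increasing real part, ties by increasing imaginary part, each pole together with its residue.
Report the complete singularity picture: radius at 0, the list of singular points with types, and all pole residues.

Radius of convergence at 0: (1/3)*sqrt(3).
At -9/5: a pole of order 2; residue -5506875/828352.
At (-2/11) - ((1/33)*sqrt(327))*i: a pole of order 1; residue (5506875/1656704) - ((43390875/180580736)*sqrt(327))*i.
At (-2/11) + ((1/33)*sqrt(327))*i: a pole of order 1; residue (5506875/1656704) + ((43390875/180580736)*sqrt(327))*i.

Denominator factor (γ + 9/5)^2: pole of order 2 at -9/5, modulus 9/5.
Denominator factor (γ**2 + 4*γ/11 + 1/3): discriminant -436/363, complex-conjugate roots (-2/11) + ((1/33)*sqrt(327))*i and (-2/11) - ((1/33)*sqrt(327))*i; poles of order 1, moduli (1/3)*sqrt(3) and (1/3)*sqrt(3).
The radius of convergence is the smallest modulus among the singular points: (1/3)*sqrt(3).
At the order-2 pole -9/5 set g(γ) = (γ - (-9/5))^2*f(γ) = -35/(2*(γ**2 + 4*γ/11 + 1/3)).
Order-2 pole: residue = g'(a); g'(-9/5) = -5506875/828352, so the residue is -5506875/828352.
The factor γ**2 + 4*γ/11 + 1/3 splits as (γ - a)(γ - a') with a = (-2/11) - ((1/33)*sqrt(327))*i, a' = (-2/11) + ((1/33)*sqrt(327))*i. At the order-1 pole a set g(γ) = (γ - a)*f(γ) = [-35/(2*(γ + 9/5)**2)] / (γ - a').
Simple pole: residue = g(a) at a = (-2/11) - ((1/33)*sqrt(327))*i, which is (5506875/1656704) - ((43390875/180580736)*sqrt(327))*i.
The factor γ**2 + 4*γ/11 + 1/3 splits as (γ - a)(γ - a') with a = (-2/11) + ((1/33)*sqrt(327))*i, a' = (-2/11) - ((1/33)*sqrt(327))*i. At the order-1 pole a set g(γ) = (γ - a)*f(γ) = [-35/(2*(γ + 9/5)**2)] / (γ - a').
Simple pole: residue = g(a) at a = (-2/11) + ((1/33)*sqrt(327))*i, which is (5506875/1656704) + ((43390875/180580736)*sqrt(327))*i.
List the singular points by increasing real part (a conjugate pair: the negative imaginary part first).


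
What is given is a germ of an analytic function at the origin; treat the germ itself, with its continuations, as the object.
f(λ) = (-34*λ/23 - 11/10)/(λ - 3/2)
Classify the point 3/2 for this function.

The point is a pole of order 1.

The denominator factor λ - 3/2 vanishes at 3/2 and appears to the power 1; the numerator there equals -763/230, nonzero, and no other factor vanishes.
Hence a pole whose order is the multiplicity, 1.


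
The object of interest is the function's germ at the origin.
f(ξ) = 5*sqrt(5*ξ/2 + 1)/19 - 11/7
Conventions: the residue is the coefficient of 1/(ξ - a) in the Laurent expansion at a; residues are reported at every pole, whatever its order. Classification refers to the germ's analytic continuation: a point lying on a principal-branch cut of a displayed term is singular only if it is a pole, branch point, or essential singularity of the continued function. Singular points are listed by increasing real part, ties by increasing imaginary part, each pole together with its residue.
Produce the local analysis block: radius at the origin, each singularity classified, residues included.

Radius of convergence at 0: 2/5.
At -2/5: an algebraic (square-root) branch point.

Branch term (5/19)*sqrt(1 - ξ/(-2/5)): its argument vanishes at ξ = -2/5, a square-root branch point, modulus 2/5.
The radius of convergence is the smallest modulus among the singular points: 2/5.


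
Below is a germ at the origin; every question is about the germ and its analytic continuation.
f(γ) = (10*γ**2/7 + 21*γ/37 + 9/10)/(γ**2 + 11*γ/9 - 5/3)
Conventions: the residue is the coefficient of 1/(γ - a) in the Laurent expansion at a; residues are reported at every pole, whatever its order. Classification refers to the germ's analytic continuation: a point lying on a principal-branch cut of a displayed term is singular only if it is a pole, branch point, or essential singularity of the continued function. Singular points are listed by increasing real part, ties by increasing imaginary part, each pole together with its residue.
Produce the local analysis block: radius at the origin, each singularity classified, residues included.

Radius of convergence at 0: -11/18 + (1/18)*sqrt(661).
At -11/18 - (1/18)*sqrt(661): a pole of order 1; residue -2747/4662 - (419698/7703955)*sqrt(661).
At -11/18 + (1/18)*sqrt(661): a pole of order 1; residue -2747/4662 + (419698/7703955)*sqrt(661).

Denominator factor (γ**2 + 11*γ/9 - 5/3): discriminant 661/81, real irrational roots -11/18 + (1/18)*sqrt(661) and -11/18 - (1/18)*sqrt(661); poles of order 1, moduli -11/18 + (1/18)*sqrt(661) and 11/18 + (1/18)*sqrt(661).
The radius of convergence is the smallest modulus among the singular points: -11/18 + (1/18)*sqrt(661).
The factor γ**2 + 11*γ/9 - 5/3 splits as (γ - a)(γ - a') with a = -11/18 - (1/18)*sqrt(661), a' = -11/18 + (1/18)*sqrt(661). At the order-1 pole a set g(γ) = (γ - a)*f(γ) = [10*γ**2/7 + 21*γ/37 + 9/10] / (γ - a').
Simple pole: residue = g(a) at a = -11/18 - (1/18)*sqrt(661), which is -2747/4662 - (419698/7703955)*sqrt(661).
The factor γ**2 + 11*γ/9 - 5/3 splits as (γ - a)(γ - a') with a = -11/18 + (1/18)*sqrt(661), a' = -11/18 - (1/18)*sqrt(661). At the order-1 pole a set g(γ) = (γ - a)*f(γ) = [10*γ**2/7 + 21*γ/37 + 9/10] / (γ - a').
Simple pole: residue = g(a) at a = -11/18 + (1/18)*sqrt(661), which is -2747/4662 + (419698/7703955)*sqrt(661).
List the singular points by increasing real part (a conjugate pair: the negative imaginary part first).


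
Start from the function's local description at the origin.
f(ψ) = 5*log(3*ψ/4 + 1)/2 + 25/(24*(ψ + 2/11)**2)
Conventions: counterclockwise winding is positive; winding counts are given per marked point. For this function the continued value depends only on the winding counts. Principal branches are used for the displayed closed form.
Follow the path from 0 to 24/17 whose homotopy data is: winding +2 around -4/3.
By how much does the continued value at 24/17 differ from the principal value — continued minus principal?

The rational part is single-valued and drops out of the difference; each branch term changes only by its own monodromy.
(5/2)*log(1 - ψ/(-4/3)): each positive loop around -4/3 adds 2*pi*i to the log, so winding +2 contributes (5/2)*(2)*2*pi*i = (10)*pi*i.
Summing the contributions at ψ = 24/17 gives (10)*pi*i.

Continued minus principal equals (10)*pi*i.


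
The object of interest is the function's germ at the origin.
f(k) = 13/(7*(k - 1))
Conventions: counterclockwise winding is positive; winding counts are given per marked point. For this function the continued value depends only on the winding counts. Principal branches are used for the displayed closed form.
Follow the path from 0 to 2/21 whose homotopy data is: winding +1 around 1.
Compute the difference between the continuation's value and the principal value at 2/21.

Continued minus principal equals 0.

The function is rational, hence single-valued: continuing it around any pole returns the same value, so the difference is 0.


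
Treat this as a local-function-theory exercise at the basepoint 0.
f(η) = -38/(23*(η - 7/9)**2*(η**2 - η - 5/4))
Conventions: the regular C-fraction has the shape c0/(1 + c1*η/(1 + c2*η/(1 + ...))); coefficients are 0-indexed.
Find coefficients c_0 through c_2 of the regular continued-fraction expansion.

Taylor coefficients (expand at 0): a_0 = 12312/5635, a_1 = 763344/197225, a_2 = 65487528/6902875.
c0 = a_0 = 12312/5635. Peel one level at a time: if S = 1 + c*η/S' with S'(0) = 1, then c is the η-coefficient of S and S' = c*η/(S - 1).
S_1 = c0/f = 1 + (-62/35)*η + (-59/49)*η^2 + ...; c1 = -62/35.
S_2 = c1*η/(S_1 - 1) = 1 + (-295/434)*η + ...; c2 = -295/434.

The regular C-fraction coefficients are [12312/5635, -62/35, -295/434].


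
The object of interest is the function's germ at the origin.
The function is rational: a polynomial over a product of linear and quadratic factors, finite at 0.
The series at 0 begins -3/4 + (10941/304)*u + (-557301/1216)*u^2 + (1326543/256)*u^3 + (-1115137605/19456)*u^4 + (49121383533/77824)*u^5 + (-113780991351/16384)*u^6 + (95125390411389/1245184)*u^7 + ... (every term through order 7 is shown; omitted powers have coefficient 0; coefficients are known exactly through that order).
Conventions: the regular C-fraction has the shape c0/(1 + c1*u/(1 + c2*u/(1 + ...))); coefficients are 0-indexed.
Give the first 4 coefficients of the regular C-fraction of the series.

The regular C-fraction coefficients are [-3/4, 3647/76, -2442759/69293, 1881/3647].

Taylor coefficients (read off): a_0 = -3/4, a_1 = 10941/304, a_2 = -557301/1216, a_3 = 1326543/256.
c0 = a_0 = -3/4. Peel one level at a time: if S = 1 + c*u/S' with S'(0) = 1, then c is the u-coefficient of S and S' = c*u/(S - 1).
S_1 = c0/f = 1 + (3647/76)*u + (2442759/1444)*u^2 + ...; c1 = 3647/76.
S_2 = c1*u/(S_1 - 1) = 1 + (-2442759/69293)*u + (241833141/13300609)*u^2 + ...; c2 = -2442759/69293.
S_3 = c2*u/(S_2 - 1) = 1 + (1881/3647)*u + ...; c3 = 1881/3647.


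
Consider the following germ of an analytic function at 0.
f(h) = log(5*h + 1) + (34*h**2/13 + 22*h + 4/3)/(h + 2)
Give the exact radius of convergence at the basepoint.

Denominator factor (h + 2): pole of order 1 at -2, modulus 2.
Branch term (1)*log(1 - h/(-1/5)): its argument vanishes at h = -1/5, a logarithmic branch point, modulus 1/5.
The radius of convergence is the smallest modulus among the singular points: 1/5.

The radius of convergence is 1/5.


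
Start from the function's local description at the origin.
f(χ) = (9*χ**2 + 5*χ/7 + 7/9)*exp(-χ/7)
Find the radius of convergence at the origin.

The radius of convergence is infinite.

The factor exp(-χ/7) is entire and contributes no finite singular point.
The polynomial part has no poles.
No finite singular points: the Taylor series at 0 converges everywhere.


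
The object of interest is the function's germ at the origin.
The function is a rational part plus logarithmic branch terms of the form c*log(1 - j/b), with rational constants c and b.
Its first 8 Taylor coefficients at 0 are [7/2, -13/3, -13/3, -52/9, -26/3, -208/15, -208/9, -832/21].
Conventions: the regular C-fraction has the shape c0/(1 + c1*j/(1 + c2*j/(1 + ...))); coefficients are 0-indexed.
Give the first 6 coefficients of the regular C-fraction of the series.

Taylor coefficients (read off): a_0 = 7/2, a_1 = -13/3, a_2 = -13/3, a_3 = -52/9, a_4 = -26/3, a_5 = -208/15.
c0 = a_0 = 7/2. Peel one level at a time: if S = 1 + c*j/S' with S'(0) = 1, then c is the j-coefficient of S and S' = c*j/(S - 1).
S_1 = c0/f = 1 + (26/21)*j + (1222/441)*j^2 + ...; c1 = 26/21.
S_2 = c1*j/(S_1 - 1) = 1 + (-47/21)*j + (-1/3)*j^2 + ...; c2 = -47/21.
S_3 = c2*j/(S_2 - 1) = 1 + (-7/47)*j + (-280/2209)*j^2 + ...; c3 = -7/47.
S_4 = c3*j/(S_3 - 1) = 1 + (-40/47)*j + (-4/15)*j^2 + ...; c4 = -40/47.
S_5 = c4*j/(S_4 - 1) = 1 + (-47/150)*j + ...; c5 = -47/150.

The regular C-fraction coefficients are [7/2, 26/21, -47/21, -7/47, -40/47, -47/150].


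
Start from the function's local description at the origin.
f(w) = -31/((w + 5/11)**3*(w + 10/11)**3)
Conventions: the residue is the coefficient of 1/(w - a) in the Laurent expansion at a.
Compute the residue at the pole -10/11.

The residue is 29955486/3125.

At the order-3 pole -10/11 set g(w) = (w - (-10/11))^3*f(w) = -31/(w + 5/11)**3.
Order-3 pole: residue = g''(a)/2; g''(-10/11) = 59910972/3125, so the residue is 29955486/3125.


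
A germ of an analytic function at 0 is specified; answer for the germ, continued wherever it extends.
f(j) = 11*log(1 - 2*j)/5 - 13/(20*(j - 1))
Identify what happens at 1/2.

The term (11/5)*log(1 - j/(1/2)) has argument 1 - 1/2/(1/2) = 0 at 1/2: a logarithmic (infinitely-sheeted) branch point; the remaining terms are analytic or single-valued there.

The point is a logarithmic branch point.


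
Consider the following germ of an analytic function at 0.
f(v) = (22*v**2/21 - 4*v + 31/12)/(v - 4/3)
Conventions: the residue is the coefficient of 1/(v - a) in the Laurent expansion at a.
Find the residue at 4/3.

At the order-1 pole 4/3 set g(v) = (v - (4/3))*f(v) = 22*v**2/21 - 4*v + 31/12.
Simple pole: residue = g(a) at a = 4/3, which is -671/756.

The residue is -671/756.


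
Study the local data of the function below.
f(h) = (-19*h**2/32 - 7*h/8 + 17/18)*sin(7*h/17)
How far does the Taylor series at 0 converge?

The radius of convergence is infinite.

The factor sin(7*h/17) is entire and contributes no finite singular point.
The polynomial part has no poles.
No finite singular points: the Taylor series at 0 converges everywhere.


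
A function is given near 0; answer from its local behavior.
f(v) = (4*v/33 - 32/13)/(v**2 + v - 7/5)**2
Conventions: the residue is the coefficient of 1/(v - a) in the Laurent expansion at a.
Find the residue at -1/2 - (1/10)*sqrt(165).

The residue is -(10820/467181)*sqrt(165).

The factor v**2 + v - 7/5 splits as (v - a)(v - a') with a = -1/2 - (1/10)*sqrt(165), a' = -1/2 + (1/10)*sqrt(165). At the order-2 pole a set g(v) = (v - a)^2*f(v) = [4*v/33 - 32/13] / (v - a')^2.
Order-2 pole: residue = g'(a); g'(-1/2 - (1/10)*sqrt(165)) = -(10820/467181)*sqrt(165), so the residue is -(10820/467181)*sqrt(165).


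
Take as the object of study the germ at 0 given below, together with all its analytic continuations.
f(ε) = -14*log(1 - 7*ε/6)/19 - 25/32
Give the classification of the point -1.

There is no denominator, hence no pole anywhere.
Branch term log(1 - ε/(6/7)): argument at -1 is 13/6, nonzero, so -1 is not its branch point (a point on a principal cut is still regular for the continued germ).
So the germ continues analytically to -1.

The point is a regular point.


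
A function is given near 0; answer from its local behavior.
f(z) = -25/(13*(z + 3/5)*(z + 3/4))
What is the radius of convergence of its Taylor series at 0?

Denominator factor (z + 3/5): pole of order 1 at -3/5, modulus 3/5.
Denominator factor (z + 3/4): pole of order 1 at -3/4, modulus 3/4.
The radius of convergence is the smallest modulus among the singular points: 3/5.

The radius of convergence is 3/5.


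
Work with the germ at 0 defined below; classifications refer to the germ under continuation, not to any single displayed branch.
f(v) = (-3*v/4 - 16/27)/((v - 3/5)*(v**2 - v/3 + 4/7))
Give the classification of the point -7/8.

The point is a regular point.

Denominator factors: v**2 - v/3 + 4/7 = 2189/1344 at v = -7/8; v - 3/5 = -59/40 at v = -7/8 — none vanishes.
So the germ continues analytically to -7/8.


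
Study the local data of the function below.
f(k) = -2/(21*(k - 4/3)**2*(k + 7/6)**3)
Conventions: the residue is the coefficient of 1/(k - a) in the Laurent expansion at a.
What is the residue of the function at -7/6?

At the order-3 pole -7/6 set g(k) = (k - (-7/6))^3*f(k) = -2/(21*(k - 4/3)**2).
Order-3 pole: residue = g''(a)/2; g''(-7/6) = -64/4375, so the residue is -32/4375.

The residue is -32/4375.


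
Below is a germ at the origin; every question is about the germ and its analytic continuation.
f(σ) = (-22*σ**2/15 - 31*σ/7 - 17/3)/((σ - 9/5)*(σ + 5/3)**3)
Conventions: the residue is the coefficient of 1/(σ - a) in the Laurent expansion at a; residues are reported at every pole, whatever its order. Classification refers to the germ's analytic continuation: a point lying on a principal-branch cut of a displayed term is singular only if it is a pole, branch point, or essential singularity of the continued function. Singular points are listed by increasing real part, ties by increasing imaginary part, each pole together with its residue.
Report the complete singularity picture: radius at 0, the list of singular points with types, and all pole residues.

Radius of convergence at 0: 5/3.
At -5/3: a pole of order 3; residue 217233/492128.
At 9/5: a pole of order 1; residue -217233/492128.

Denominator factor (σ + 5/3)^3: pole of order 3 at -5/3, modulus 5/3.
Denominator factor (σ - 9/5): pole of order 1 at 9/5, modulus 9/5.
The radius of convergence is the smallest modulus among the singular points: 5/3.
At the order-3 pole -5/3 set g(σ) = (σ - (-5/3))^3*f(σ) = (-22*σ**2/15 - 31*σ/7 - 17/3)/(σ - 9/5).
Order-3 pole: residue = g''(a)/2; g''(-5/3) = 217233/246064, so the residue is 217233/492128.
At the order-1 pole 9/5 set g(σ) = (σ - (9/5))*f(σ) = (-22*σ**2/15 - 31*σ/7 - 17/3)/(σ + 5/3)**3.
Simple pole: residue = g(a) at a = 9/5, which is -217233/492128.
List the singular points by increasing real part (a conjugate pair: the negative imaginary part first).


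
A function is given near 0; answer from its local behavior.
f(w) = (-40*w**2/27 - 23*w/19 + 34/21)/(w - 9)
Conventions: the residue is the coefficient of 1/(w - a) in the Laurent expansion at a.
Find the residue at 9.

The residue is -51581/399.

At the order-1 pole 9 set g(w) = (w - (9))*f(w) = -40*w**2/27 - 23*w/19 + 34/21.
Simple pole: residue = g(a) at a = 9, which is -51581/399.


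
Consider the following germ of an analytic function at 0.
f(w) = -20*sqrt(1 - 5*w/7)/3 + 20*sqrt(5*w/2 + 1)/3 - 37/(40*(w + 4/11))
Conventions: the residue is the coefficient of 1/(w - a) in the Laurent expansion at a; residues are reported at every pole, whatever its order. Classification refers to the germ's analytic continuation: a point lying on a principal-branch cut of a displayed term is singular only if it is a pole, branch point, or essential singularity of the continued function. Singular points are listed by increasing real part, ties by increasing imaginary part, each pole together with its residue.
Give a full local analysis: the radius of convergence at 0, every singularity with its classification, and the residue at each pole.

Radius of convergence at 0: 4/11.
At -2/5: an algebraic (square-root) branch point.
At -4/11: a pole of order 1; residue -37/40.
At 7/5: an algebraic (square-root) branch point.

Denominator factor (w + 4/11): pole of order 1 at -4/11, modulus 4/11.
Branch term (20/3)*sqrt(1 - w/(-2/5)): its argument vanishes at w = -2/5, a square-root branch point, modulus 2/5.
Branch term (-20/3)*sqrt(1 - w/(7/5)): its argument vanishes at w = 7/5, a square-root branch point, modulus 7/5.
The radius of convergence is the smallest modulus among the singular points: 4/11.
The branch terms are analytic at -4/11 and contribute nothing to the residue; only the rational part matters.
At the order-1 pole -4/11 set g(w) = (w - (-4/11))*(rational part) = -37/40.
Simple pole: residue = g(a) at a = -4/11, which is -37/40.
List the singular points by increasing real part (a conjugate pair: the negative imaginary part first).


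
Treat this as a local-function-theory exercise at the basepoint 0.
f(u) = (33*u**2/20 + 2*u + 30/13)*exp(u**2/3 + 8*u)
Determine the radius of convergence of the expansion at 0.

The radius of convergence is infinite.

The factor exp(u**2/3 + 8*u) is entire and contributes no finite singular point.
The polynomial part has no poles.
No finite singular points: the Taylor series at 0 converges everywhere.


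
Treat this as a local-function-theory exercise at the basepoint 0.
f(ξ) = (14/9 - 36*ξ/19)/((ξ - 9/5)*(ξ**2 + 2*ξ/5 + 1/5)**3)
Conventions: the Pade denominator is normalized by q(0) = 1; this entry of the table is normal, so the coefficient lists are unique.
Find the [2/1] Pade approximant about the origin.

Taylor coefficients needed (expand at 0): a_0 = -8750/81, a_1 = 9968750/13851, a_2 = -169767500/124659, a_3 = -4368085000/1121931.
Write the denominator as Q(ξ) = 1 + q1*ξ. Requiring Q*f - P = O(ξ^4) with deg P <= 2 kills the coefficients of ξ^3..ξ^3 in Q*f:
  ξ^3: a_3 + q1*a_2 = 0, i.e. -4368085000/1121931 + (-169767500/124659)*q1 = 0.
Solving this linear system: q1 = -1747234/611163.
The numerator is Q*f truncated at degree 2: P0 = a_0 = -8750/81; P1 = a_1 + q1*a_0 = 5118653750/4976613; P2 = a_2 + q1*a_1 = -39706640000/11612097.

The Pade approximant has numerator coefficients [-8750/81, 5118653750/4976613, -39706640000/11612097]; denominator coefficients [1, -1747234/611163].


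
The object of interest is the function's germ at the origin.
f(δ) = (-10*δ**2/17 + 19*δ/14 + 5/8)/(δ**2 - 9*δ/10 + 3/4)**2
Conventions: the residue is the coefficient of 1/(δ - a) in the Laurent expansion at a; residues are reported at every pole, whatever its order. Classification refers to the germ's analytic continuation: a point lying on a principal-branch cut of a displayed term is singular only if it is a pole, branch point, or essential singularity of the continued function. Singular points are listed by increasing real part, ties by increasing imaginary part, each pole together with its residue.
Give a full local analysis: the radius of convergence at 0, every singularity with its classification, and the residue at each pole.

Radius of convergence at 0: (1/2)*sqrt(3).
At (9/20) - ((1/20)*sqrt(219))*i: a pole of order 2; residue ((189100/5707359)*sqrt(219))*i.
At (9/20) + ((1/20)*sqrt(219))*i: a pole of order 2; residue -((189100/5707359)*sqrt(219))*i.

Denominator factor (δ**2 - 9*δ/10 + 3/4)^2: discriminant -219/100, complex-conjugate roots (9/20) + ((1/20)*sqrt(219))*i and (9/20) - ((1/20)*sqrt(219))*i; poles of order 2, moduli (1/2)*sqrt(3) and (1/2)*sqrt(3).
The radius of convergence is the smallest modulus among the singular points: (1/2)*sqrt(3).
The factor δ**2 - 9*δ/10 + 3/4 splits as (δ - a)(δ - a') with a = (9/20) - ((1/20)*sqrt(219))*i, a' = (9/20) + ((1/20)*sqrt(219))*i. At the order-2 pole a set g(δ) = (δ - a)^2*f(δ) = [-10*δ**2/17 + 19*δ/14 + 5/8] / (δ - a')^2.
Order-2 pole: residue = g'(a); g'((9/20) - ((1/20)*sqrt(219))*i) = ((189100/5707359)*sqrt(219))*i, so the residue is ((189100/5707359)*sqrt(219))*i.
The factor δ**2 - 9*δ/10 + 3/4 splits as (δ - a)(δ - a') with a = (9/20) + ((1/20)*sqrt(219))*i, a' = (9/20) - ((1/20)*sqrt(219))*i. At the order-2 pole a set g(δ) = (δ - a)^2*f(δ) = [-10*δ**2/17 + 19*δ/14 + 5/8] / (δ - a')^2.
Order-2 pole: residue = g'(a); g'((9/20) + ((1/20)*sqrt(219))*i) = -((189100/5707359)*sqrt(219))*i, so the residue is -((189100/5707359)*sqrt(219))*i.
List the singular points by increasing real part (a conjugate pair: the negative imaginary part first).


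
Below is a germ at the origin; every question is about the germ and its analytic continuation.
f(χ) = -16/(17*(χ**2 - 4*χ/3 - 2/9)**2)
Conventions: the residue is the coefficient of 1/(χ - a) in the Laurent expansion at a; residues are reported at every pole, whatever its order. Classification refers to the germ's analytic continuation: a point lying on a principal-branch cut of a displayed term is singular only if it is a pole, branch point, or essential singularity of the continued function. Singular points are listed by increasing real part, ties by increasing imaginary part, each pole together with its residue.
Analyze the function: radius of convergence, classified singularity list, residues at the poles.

Radius of convergence at 0: -2/3 + (1/3)*sqrt(6).
At 2/3 - (1/3)*sqrt(6): a pole of order 2; residue -(3/17)*sqrt(6).
At 2/3 + (1/3)*sqrt(6): a pole of order 2; residue (3/17)*sqrt(6).

Denominator factor (χ**2 - 4*χ/3 - 2/9)^2: discriminant 8/3, real irrational roots 2/3 + (1/3)*sqrt(6) and 2/3 - (1/3)*sqrt(6); poles of order 2, moduli 2/3 + (1/3)*sqrt(6) and -2/3 + (1/3)*sqrt(6).
The radius of convergence is the smallest modulus among the singular points: -2/3 + (1/3)*sqrt(6).
The factor χ**2 - 4*χ/3 - 2/9 splits as (χ - a)(χ - a') with a = 2/3 - (1/3)*sqrt(6), a' = 2/3 + (1/3)*sqrt(6). At the order-2 pole a set g(χ) = (χ - a)^2*f(χ) = [-16/17] / (χ - a')^2.
Order-2 pole: residue = g'(a); g'(2/3 - (1/3)*sqrt(6)) = -(3/17)*sqrt(6), so the residue is -(3/17)*sqrt(6).
The factor χ**2 - 4*χ/3 - 2/9 splits as (χ - a)(χ - a') with a = 2/3 + (1/3)*sqrt(6), a' = 2/3 - (1/3)*sqrt(6). At the order-2 pole a set g(χ) = (χ - a)^2*f(χ) = [-16/17] / (χ - a')^2.
Order-2 pole: residue = g'(a); g'(2/3 + (1/3)*sqrt(6)) = (3/17)*sqrt(6), so the residue is (3/17)*sqrt(6).
List the singular points by increasing real part (a conjugate pair: the negative imaginary part first).


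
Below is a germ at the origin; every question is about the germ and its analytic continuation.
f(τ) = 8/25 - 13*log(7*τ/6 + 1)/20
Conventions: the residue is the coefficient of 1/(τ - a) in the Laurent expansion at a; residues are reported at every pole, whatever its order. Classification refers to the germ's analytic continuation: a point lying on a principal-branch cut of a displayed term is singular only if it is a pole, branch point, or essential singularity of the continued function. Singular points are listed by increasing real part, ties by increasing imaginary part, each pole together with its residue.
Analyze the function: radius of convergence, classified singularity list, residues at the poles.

Radius of convergence at 0: 6/7.
At -6/7: a logarithmic branch point.

Branch term (-13/20)*log(1 - τ/(-6/7)): its argument vanishes at τ = -6/7, a logarithmic branch point, modulus 6/7.
The radius of convergence is the smallest modulus among the singular points: 6/7.


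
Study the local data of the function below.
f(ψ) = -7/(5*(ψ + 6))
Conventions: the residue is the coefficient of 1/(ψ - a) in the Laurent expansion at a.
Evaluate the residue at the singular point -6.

The residue is -7/5.

At the order-1 pole -6 set g(ψ) = (ψ - (-6))*f(ψ) = -7/5.
Simple pole: residue = g(a) at a = -6, which is -7/5.


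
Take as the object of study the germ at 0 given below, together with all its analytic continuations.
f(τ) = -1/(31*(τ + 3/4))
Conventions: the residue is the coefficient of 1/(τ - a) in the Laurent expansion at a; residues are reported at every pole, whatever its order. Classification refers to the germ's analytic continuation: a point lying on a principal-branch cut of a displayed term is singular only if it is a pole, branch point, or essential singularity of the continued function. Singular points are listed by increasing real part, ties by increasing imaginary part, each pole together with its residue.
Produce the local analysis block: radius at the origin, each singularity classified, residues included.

Radius of convergence at 0: 3/4.
At -3/4: a pole of order 1; residue -1/31.

Denominator factor (τ + 3/4): pole of order 1 at -3/4, modulus 3/4.
The radius of convergence is the smallest modulus among the singular points: 3/4.
At the order-1 pole -3/4 set g(τ) = (τ - (-3/4))*f(τ) = -1/31.
Simple pole: residue = g(a) at a = -3/4, which is -1/31.


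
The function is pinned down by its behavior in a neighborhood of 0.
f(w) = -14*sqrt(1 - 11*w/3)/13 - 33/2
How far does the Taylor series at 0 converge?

Branch term (-14/13)*sqrt(1 - w/(3/11)): its argument vanishes at w = 3/11, a square-root branch point, modulus 3/11.
The radius of convergence is the smallest modulus among the singular points: 3/11.

The radius of convergence is 3/11.


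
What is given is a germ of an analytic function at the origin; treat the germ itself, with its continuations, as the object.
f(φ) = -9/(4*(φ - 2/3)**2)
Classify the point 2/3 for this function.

The point is a pole of order 2.

The denominator factor φ - 2/3 vanishes at 2/3 and appears to the power 2; the numerator there equals -9/4, nonzero, and no other factor vanishes.
Hence a pole whose order is the multiplicity, 2.


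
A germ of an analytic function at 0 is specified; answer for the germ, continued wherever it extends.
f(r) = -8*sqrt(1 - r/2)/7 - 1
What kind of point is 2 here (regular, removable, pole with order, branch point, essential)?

The point is an algebraic (square-root) branch point.

The term (-8/7)*sqrt(1 - r/(2)) has argument 1 - 2/(2) = 0 at 2: a square-root (algebraic, two-sheeted) branch point; the remaining terms are analytic or single-valued there.


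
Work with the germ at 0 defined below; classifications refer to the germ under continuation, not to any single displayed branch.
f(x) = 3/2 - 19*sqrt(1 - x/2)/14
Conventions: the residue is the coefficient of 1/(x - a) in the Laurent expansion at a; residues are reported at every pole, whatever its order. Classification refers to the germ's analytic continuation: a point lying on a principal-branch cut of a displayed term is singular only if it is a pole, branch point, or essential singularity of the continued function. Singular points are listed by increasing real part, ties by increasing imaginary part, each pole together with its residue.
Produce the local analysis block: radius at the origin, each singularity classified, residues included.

Radius of convergence at 0: 2.
At 2: an algebraic (square-root) branch point.

Branch term (-19/14)*sqrt(1 - x/(2)): its argument vanishes at x = 2, a square-root branch point, modulus 2.
The radius of convergence is the smallest modulus among the singular points: 2.


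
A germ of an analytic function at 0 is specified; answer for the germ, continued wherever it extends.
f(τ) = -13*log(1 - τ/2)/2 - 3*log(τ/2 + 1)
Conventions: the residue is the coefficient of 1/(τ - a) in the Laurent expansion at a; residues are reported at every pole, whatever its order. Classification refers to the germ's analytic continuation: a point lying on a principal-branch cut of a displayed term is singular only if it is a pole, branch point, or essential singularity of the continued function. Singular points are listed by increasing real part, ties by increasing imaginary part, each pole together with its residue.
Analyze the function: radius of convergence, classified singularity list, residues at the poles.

Branch term (-3)*log(1 - τ/(-2)): its argument vanishes at τ = -2, a logarithmic branch point, modulus 2.
Branch term (-13/2)*log(1 - τ/(2)): its argument vanishes at τ = 2, a logarithmic branch point, modulus 2.
The radius of convergence is the smallest modulus among the singular points: 2.
List the singular points by increasing real part (a conjugate pair: the negative imaginary part first).

Radius of convergence at 0: 2.
At -2: a logarithmic branch point.
At 2: a logarithmic branch point.


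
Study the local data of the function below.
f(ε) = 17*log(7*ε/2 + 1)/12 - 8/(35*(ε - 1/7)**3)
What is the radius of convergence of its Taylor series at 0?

Denominator factor (ε - 1/7)^3: pole of order 3 at 1/7, modulus 1/7.
Branch term (17/12)*log(1 - ε/(-2/7)): its argument vanishes at ε = -2/7, a logarithmic branch point, modulus 2/7.
The radius of convergence is the smallest modulus among the singular points: 1/7.

The radius of convergence is 1/7.
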